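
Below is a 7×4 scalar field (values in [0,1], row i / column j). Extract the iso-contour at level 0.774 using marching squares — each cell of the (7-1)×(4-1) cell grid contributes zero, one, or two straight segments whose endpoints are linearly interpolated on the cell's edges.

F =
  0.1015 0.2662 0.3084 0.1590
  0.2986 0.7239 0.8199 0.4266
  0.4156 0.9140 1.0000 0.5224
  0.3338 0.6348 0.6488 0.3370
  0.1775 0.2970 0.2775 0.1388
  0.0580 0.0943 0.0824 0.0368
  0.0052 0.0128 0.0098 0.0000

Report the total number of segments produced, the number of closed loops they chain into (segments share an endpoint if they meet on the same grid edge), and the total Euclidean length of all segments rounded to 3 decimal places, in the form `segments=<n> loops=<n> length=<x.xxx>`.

segments=8 loops=1 length=5.452

cell (0,1): code 0100 → (0.910,2.000)–(1.000,1.522)
cell (0,2): code 1000 → (1.000,2.117)–(0.910,2.000)
cell (1,0): code 0100 → (1.264,1.000)–(2.000,0.719)
cell (1,1): code 1110 → (1.000,1.522)–(1.264,1.000)
cell (1,2): code 1001 → (2.000,2.473)–(1.000,2.117)
cell (2,0): code 0010 → (2.000,0.719)–(2.501,1.000)
cell (2,1): code 0011 → (2.501,1.000)–(2.644,2.000)
cell (2,2): code 0001 → (2.644,2.000)–(2.000,2.473)
total: 8 segments, chained into 1 closed loop(s), length Σ = 5.451740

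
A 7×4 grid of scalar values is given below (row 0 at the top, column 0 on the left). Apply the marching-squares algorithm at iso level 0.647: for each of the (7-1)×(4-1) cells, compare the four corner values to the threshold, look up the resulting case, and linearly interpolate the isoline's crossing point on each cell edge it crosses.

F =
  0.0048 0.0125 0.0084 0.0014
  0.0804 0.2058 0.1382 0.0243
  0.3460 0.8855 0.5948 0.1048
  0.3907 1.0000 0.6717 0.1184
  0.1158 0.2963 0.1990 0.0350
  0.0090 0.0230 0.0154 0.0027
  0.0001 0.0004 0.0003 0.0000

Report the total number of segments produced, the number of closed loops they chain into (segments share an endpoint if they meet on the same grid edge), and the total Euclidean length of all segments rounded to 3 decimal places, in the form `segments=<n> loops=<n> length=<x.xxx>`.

cell (1,0): code 0100 → (1.649,1.000)–(2.000,0.558)
cell (1,1): code 1000 → (2.000,1.820)–(1.649,1.000)
cell (2,0): code 0110 → (2.000,0.558)–(3.000,0.421)
cell (2,1): code 1101 → (2.679,2.000)–(2.000,1.820)
cell (2,2): code 1000 → (3.000,2.045)–(2.679,2.000)
cell (3,0): code 0010 → (3.000,0.421)–(3.502,1.000)
cell (3,1): code 0011 → (3.502,1.000)–(3.052,2.000)
cell (3,2): code 0001 → (3.052,2.000)–(3.000,2.045)
total: 8 segments, chained into 1 closed loop(s), length Σ = 5.423946

segments=8 loops=1 length=5.424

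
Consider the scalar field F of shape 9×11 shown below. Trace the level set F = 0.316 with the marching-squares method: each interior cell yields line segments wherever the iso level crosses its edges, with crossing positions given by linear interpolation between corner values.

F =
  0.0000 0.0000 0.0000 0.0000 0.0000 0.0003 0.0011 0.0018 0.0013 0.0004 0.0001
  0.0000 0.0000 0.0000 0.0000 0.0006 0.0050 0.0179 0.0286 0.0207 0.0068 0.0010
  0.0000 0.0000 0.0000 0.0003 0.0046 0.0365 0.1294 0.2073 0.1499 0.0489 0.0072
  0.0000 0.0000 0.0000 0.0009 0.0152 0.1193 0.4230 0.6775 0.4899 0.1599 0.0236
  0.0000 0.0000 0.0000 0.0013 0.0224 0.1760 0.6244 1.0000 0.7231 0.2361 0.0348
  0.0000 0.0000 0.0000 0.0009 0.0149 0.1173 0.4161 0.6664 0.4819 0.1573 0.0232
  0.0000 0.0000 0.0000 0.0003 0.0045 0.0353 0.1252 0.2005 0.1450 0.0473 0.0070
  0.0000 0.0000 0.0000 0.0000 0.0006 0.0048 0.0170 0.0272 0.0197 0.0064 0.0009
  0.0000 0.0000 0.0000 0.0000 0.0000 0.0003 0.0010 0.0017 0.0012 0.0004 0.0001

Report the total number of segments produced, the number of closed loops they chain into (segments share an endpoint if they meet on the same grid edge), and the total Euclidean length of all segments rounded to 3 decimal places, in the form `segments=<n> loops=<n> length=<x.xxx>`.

segments=12 loops=1 length=10.869

cell (2,5): code 0100 → (2.636,6.000)–(3.000,5.648)
cell (2,6): code 1100 → (2.231,7.000)–(2.636,6.000)
cell (2,7): code 1100 → (2.489,8.000)–(2.231,7.000)
cell (2,8): code 1000 → (3.000,8.527)–(2.489,8.000)
cell (3,5): code 0110 → (3.000,5.648)–(4.000,5.312)
cell (3,8): code 1001 → (4.000,8.836)–(3.000,8.527)
cell (4,5): code 0110 → (4.000,5.312)–(5.000,5.665)
cell (4,8): code 1001 → (5.000,8.511)–(4.000,8.836)
cell (5,5): code 0010 → (5.000,5.665)–(5.344,6.000)
cell (5,6): code 0011 → (5.344,6.000)–(5.752,7.000)
cell (5,7): code 0011 → (5.752,7.000)–(5.492,8.000)
cell (5,8): code 0001 → (5.492,8.000)–(5.000,8.511)
total: 12 segments, chained into 1 closed loop(s), length Σ = 10.868923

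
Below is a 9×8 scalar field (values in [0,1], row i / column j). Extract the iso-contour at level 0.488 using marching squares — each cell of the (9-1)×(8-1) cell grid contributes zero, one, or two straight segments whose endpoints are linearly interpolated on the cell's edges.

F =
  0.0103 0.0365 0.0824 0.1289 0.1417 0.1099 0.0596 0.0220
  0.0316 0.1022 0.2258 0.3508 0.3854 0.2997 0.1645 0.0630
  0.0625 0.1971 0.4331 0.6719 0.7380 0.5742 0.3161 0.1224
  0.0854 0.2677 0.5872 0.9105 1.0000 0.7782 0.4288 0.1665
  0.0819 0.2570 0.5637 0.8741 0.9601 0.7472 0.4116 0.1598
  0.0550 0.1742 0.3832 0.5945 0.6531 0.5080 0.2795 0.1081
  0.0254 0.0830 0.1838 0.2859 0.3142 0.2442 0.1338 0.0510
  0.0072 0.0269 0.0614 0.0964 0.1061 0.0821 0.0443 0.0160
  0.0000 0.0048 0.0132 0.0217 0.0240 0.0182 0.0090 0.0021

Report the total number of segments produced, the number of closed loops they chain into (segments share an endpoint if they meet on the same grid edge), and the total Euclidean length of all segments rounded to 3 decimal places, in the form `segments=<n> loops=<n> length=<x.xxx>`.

segments=16 loops=1 length=13.042

cell (1,2): code 0100 → (1.427,3.000)–(2.000,2.230)
cell (1,3): code 1100 → (1.291,4.000)–(1.427,3.000)
cell (1,4): code 1100 → (1.686,5.000)–(1.291,4.000)
cell (1,5): code 1000 → (2.000,5.334)–(1.686,5.000)
cell (2,1): code 0100 → (2.356,2.000)–(3.000,1.690)
cell (2,2): code 1110 → (2.000,2.230)–(2.356,2.000)
cell (2,5): code 1001 → (3.000,5.831)–(2.000,5.334)
cell (3,1): code 0110 → (3.000,1.690)–(4.000,1.753)
cell (3,5): code 1001 → (4.000,5.772)–(3.000,5.831)
cell (4,1): code 0010 → (4.000,1.753)–(4.419,2.000)
cell (4,2): code 0111 → (4.419,2.000)–(5.000,2.496)
cell (4,5): code 1001 → (5.000,5.088)–(4.000,5.772)
cell (5,2): code 0010 → (5.000,2.496)–(5.345,3.000)
cell (5,3): code 0011 → (5.345,3.000)–(5.487,4.000)
cell (5,4): code 0011 → (5.487,4.000)–(5.076,5.000)
cell (5,5): code 0001 → (5.076,5.000)–(5.000,5.088)
total: 16 segments, chained into 1 closed loop(s), length Σ = 13.041749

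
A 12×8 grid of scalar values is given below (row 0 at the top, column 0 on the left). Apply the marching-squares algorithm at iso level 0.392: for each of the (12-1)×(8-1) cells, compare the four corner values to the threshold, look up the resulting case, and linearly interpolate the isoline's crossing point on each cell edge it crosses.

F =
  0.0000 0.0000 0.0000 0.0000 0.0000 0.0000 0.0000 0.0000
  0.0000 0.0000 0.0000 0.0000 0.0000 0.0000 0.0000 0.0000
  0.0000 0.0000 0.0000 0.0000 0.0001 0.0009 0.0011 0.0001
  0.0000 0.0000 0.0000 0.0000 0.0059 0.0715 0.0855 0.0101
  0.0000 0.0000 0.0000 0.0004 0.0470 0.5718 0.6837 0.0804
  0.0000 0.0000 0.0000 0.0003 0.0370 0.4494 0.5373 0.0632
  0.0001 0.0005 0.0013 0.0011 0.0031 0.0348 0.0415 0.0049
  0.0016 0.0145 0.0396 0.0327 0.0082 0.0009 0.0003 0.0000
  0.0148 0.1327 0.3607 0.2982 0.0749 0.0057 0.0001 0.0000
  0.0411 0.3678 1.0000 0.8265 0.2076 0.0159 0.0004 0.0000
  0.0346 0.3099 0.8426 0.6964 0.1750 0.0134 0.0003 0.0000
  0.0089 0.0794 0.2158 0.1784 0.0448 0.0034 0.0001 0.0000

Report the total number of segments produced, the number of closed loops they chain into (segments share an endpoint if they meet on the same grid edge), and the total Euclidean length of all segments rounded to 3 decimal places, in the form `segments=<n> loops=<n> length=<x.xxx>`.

cell (3,4): code 0100 → (3.641,5.000)–(4.000,4.657)
cell (3,5): code 1100 → (3.512,6.000)–(3.641,5.000)
cell (3,6): code 1000 → (4.000,6.484)–(3.512,6.000)
cell (4,4): code 0110 → (4.000,4.657)–(5.000,4.861)
cell (4,6): code 1001 → (5.000,6.306)–(4.000,6.484)
cell (5,4): code 0010 → (5.000,4.861)–(5.138,5.000)
cell (5,5): code 0011 → (5.138,5.000)–(5.293,6.000)
cell (5,6): code 0001 → (5.293,6.000)–(5.000,6.306)
cell (8,1): code 0100 → (8.049,2.000)–(9.000,1.038)
cell (8,2): code 1100 → (8.178,3.000)–(8.049,2.000)
cell (8,3): code 1000 → (9.000,3.702)–(8.178,3.000)
cell (9,1): code 0110 → (9.000,1.038)–(10.000,1.154)
cell (9,3): code 1001 → (10.000,3.584)–(9.000,3.702)
cell (10,1): code 0010 → (10.000,1.154)–(10.719,2.000)
cell (10,2): code 0011 → (10.719,2.000)–(10.588,3.000)
cell (10,3): code 0001 → (10.588,3.000)–(10.000,3.584)
total: 16 segments, chained into 2 closed loop(s), length Σ = 14.262488

segments=16 loops=2 length=14.262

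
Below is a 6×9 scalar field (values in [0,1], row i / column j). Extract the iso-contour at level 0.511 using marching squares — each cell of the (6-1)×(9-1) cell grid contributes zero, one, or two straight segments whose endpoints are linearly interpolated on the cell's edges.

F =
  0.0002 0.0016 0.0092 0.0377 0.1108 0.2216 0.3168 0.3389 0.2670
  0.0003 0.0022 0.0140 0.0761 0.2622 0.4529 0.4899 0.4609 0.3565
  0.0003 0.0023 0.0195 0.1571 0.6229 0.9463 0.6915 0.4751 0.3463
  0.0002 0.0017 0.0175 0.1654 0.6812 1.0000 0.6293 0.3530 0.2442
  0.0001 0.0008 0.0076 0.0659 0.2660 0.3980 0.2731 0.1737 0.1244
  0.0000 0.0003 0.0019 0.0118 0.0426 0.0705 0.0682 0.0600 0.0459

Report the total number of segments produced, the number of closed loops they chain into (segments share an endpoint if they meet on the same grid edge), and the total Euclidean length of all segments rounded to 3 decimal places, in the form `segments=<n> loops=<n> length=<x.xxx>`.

segments=10 loops=1 length=9.107

cell (1,3): code 0100 → (1.690,4.000)–(2.000,3.760)
cell (1,4): code 1100 → (1.118,5.000)–(1.690,4.000)
cell (1,5): code 1100 → (1.105,6.000)–(1.118,5.000)
cell (1,6): code 1000 → (2.000,6.834)–(1.105,6.000)
cell (2,3): code 0110 → (2.000,3.760)–(3.000,3.670)
cell (2,6): code 1001 → (3.000,6.428)–(2.000,6.834)
cell (3,3): code 0010 → (3.000,3.670)–(3.410,4.000)
cell (3,4): code 0011 → (3.410,4.000)–(3.812,5.000)
cell (3,5): code 0011 → (3.812,5.000)–(3.332,6.000)
cell (3,6): code 0001 → (3.332,6.000)–(3.000,6.428)
total: 10 segments, chained into 1 closed loop(s), length Σ = 9.106761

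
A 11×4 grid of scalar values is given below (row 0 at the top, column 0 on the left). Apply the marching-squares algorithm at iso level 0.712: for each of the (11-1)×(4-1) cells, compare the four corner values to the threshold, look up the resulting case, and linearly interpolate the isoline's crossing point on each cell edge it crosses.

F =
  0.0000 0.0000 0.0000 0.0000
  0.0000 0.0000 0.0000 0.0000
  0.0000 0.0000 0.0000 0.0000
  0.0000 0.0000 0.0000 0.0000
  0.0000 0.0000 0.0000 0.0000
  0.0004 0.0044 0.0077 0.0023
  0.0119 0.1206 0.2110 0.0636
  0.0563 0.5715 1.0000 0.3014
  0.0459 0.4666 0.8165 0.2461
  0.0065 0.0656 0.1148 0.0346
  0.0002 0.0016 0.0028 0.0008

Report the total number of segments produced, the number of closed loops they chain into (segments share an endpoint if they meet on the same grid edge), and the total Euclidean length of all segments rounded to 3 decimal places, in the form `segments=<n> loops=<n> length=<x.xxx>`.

segments=6 loops=1 length=3.979

cell (6,1): code 0100 → (6.635,2.000)–(7.000,1.328)
cell (6,2): code 1000 → (7.000,2.412)–(6.635,2.000)
cell (7,1): code 0110 → (7.000,1.328)–(8.000,1.701)
cell (7,2): code 1001 → (8.000,2.183)–(7.000,2.412)
cell (8,1): code 0010 → (8.000,1.701)–(8.149,2.000)
cell (8,2): code 0001 → (8.149,2.000)–(8.000,2.183)
total: 6 segments, chained into 1 closed loop(s), length Σ = 3.978645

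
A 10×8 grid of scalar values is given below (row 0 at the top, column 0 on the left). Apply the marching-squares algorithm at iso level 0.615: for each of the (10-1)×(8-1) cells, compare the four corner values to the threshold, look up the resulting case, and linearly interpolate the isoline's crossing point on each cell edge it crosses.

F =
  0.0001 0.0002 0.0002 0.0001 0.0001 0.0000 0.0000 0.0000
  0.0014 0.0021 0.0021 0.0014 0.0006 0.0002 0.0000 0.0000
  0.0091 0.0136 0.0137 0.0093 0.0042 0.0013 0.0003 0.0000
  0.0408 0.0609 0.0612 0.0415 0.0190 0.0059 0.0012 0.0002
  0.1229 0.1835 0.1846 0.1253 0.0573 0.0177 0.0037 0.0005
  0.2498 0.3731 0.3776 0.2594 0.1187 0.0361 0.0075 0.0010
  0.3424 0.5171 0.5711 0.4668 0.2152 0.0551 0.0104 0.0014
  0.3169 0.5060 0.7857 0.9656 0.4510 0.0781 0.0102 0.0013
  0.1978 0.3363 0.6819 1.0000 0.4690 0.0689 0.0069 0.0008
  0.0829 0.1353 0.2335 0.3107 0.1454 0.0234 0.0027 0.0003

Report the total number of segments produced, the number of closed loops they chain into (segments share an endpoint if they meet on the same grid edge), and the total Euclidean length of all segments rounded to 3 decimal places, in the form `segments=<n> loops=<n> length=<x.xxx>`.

segments=8 loops=1 length=7.310

cell (6,1): code 0100 → (6.205,2.000)–(7.000,1.390)
cell (6,2): code 1100 → (6.297,3.000)–(6.205,2.000)
cell (6,3): code 1000 → (7.000,3.681)–(6.297,3.000)
cell (7,1): code 0110 → (7.000,1.390)–(8.000,1.806)
cell (7,3): code 1001 → (8.000,3.725)–(7.000,3.681)
cell (8,1): code 0010 → (8.000,1.806)–(8.149,2.000)
cell (8,2): code 0011 → (8.149,2.000)–(8.559,3.000)
cell (8,3): code 0001 → (8.559,3.000)–(8.000,3.725)
total: 8 segments, chained into 1 closed loop(s), length Σ = 7.310233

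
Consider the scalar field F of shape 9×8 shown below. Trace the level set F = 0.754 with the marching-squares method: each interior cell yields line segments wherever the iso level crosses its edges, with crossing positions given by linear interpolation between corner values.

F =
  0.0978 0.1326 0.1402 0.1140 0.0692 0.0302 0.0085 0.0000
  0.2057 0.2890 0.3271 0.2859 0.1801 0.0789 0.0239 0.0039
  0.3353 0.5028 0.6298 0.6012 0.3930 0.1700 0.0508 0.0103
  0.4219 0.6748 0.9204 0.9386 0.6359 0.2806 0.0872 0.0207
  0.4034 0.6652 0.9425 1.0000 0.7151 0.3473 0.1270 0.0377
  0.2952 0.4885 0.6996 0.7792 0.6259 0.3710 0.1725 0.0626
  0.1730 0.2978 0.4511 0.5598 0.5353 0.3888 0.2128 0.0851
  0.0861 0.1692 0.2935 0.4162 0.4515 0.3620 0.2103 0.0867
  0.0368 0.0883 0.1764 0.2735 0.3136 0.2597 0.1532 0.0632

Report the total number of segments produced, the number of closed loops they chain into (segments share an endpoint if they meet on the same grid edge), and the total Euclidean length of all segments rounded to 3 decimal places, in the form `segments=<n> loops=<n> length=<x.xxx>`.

cell (2,1): code 0100 → (2.427,2.000)–(3.000,1.322)
cell (2,2): code 1100 → (2.453,3.000)–(2.427,2.000)
cell (2,3): code 1000 → (3.000,3.610)–(2.453,3.000)
cell (3,1): code 0110 → (3.000,1.322)–(4.000,1.320)
cell (3,3): code 1001 → (4.000,3.863)–(3.000,3.610)
cell (4,1): code 0010 → (4.000,1.320)–(4.776,2.000)
cell (4,2): code 0111 → (4.776,2.000)–(5.000,2.683)
cell (4,3): code 1001 → (5.000,3.164)–(4.000,3.863)
cell (5,2): code 0010 → (5.000,2.683)–(5.115,3.000)
cell (5,3): code 0001 → (5.115,3.000)–(5.000,3.164)
total: 10 segments, chained into 1 closed loop(s), length Σ = 8.246650

segments=10 loops=1 length=8.247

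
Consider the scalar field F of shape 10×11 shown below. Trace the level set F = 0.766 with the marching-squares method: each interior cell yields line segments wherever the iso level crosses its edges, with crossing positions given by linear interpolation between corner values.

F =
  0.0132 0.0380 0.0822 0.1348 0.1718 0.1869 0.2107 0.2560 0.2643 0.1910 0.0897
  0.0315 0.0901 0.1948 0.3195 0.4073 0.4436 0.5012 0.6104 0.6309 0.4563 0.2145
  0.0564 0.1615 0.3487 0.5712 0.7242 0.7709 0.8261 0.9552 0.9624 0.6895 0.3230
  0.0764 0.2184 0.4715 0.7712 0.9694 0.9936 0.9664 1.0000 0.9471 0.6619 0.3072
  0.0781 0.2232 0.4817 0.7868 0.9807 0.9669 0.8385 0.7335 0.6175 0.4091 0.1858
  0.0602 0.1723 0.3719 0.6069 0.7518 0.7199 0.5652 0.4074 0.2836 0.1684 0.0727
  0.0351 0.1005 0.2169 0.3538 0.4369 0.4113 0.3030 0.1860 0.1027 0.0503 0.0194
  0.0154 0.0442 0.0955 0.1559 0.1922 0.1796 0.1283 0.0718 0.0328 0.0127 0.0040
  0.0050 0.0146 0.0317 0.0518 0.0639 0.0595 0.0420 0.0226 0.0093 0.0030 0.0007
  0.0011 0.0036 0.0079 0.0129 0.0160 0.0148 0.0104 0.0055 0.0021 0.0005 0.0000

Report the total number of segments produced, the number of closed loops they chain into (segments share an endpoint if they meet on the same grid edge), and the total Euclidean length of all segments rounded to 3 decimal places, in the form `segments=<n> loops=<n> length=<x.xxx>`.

segments=18 loops=1 length=14.889

cell (1,4): code 0100 → (1.985,5.000)–(2.000,4.895)
cell (1,5): code 1100 → (1.815,6.000)–(1.985,5.000)
cell (1,6): code 1100 → (1.451,7.000)–(1.815,6.000)
cell (1,7): code 1100 → (1.408,8.000)–(1.451,7.000)
cell (1,8): code 1000 → (2.000,8.720)–(1.408,8.000)
cell (2,2): code 0100 → (2.974,3.000)–(3.000,2.983)
cell (2,3): code 1100 → (2.170,4.000)–(2.974,3.000)
cell (2,4): code 1110 → (2.000,4.895)–(2.170,4.000)
cell (2,8): code 1001 → (3.000,8.635)–(2.000,8.720)
cell (3,2): code 0110 → (3.000,2.983)–(4.000,2.932)
cell (3,6): code 1011 → (4.000,6.690)–(3.878,7.000)
cell (3,7): code 0011 → (3.878,7.000)–(3.549,8.000)
cell (3,8): code 0001 → (3.549,8.000)–(3.000,8.635)
cell (4,2): code 0010 → (4.000,2.932)–(4.116,3.000)
cell (4,3): code 0011 → (4.116,3.000)–(4.938,4.000)
cell (4,4): code 0011 → (4.938,4.000)–(4.813,5.000)
cell (4,5): code 0011 → (4.813,5.000)–(4.265,6.000)
cell (4,6): code 0001 → (4.265,6.000)–(4.000,6.690)
total: 18 segments, chained into 1 closed loop(s), length Σ = 14.889371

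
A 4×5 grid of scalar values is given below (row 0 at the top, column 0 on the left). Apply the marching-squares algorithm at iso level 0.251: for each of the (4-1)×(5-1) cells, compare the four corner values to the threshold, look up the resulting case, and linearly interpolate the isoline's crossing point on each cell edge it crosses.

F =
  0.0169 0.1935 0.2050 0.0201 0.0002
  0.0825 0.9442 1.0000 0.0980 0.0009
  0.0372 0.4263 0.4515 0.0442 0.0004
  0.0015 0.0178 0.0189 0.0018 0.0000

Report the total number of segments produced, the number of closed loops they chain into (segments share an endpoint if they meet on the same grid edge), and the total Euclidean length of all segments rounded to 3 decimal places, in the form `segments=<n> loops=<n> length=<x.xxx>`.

segments=8 loops=1 length=7.896

cell (0,0): code 0100 → (0.077,1.000)–(1.000,0.196)
cell (0,1): code 1100 → (0.058,2.000)–(0.077,1.000)
cell (0,2): code 1000 → (1.000,2.830)–(0.058,2.000)
cell (1,0): code 0110 → (1.000,0.196)–(2.000,0.549)
cell (1,2): code 1001 → (2.000,2.492)–(1.000,2.830)
cell (2,0): code 0010 → (2.000,0.549)–(2.429,1.000)
cell (2,1): code 0011 → (2.429,1.000)–(2.463,2.000)
cell (2,2): code 0001 → (2.463,2.000)–(2.000,2.492)
total: 8 segments, chained into 1 closed loop(s), length Σ = 7.895999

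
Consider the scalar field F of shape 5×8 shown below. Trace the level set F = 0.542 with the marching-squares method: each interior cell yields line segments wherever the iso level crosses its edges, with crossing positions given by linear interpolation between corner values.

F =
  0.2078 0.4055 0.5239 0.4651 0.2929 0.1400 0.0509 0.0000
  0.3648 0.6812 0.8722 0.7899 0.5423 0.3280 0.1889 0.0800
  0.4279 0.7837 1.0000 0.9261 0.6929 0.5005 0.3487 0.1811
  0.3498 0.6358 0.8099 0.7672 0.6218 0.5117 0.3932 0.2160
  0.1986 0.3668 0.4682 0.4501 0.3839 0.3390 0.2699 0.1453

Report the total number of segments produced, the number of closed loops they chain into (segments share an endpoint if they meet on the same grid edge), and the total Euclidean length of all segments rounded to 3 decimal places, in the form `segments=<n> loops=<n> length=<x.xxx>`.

segments=14 loops=1 length=12.838

cell (0,0): code 0100 → (0.495,1.000)–(1.000,0.560)
cell (0,1): code 1100 → (0.052,2.000)–(0.495,1.000)
cell (0,2): code 1100 → (0.237,3.000)–(0.052,2.000)
cell (0,3): code 1100 → (0.999,4.000)–(0.237,3.000)
cell (0,4): code 1000 → (1.000,4.001)–(0.999,4.000)
cell (1,0): code 0110 → (1.000,0.560)–(2.000,0.321)
cell (1,4): code 1001 → (2.000,4.784)–(1.000,4.001)
cell (2,0): code 0110 → (2.000,0.321)–(3.000,0.672)
cell (2,4): code 1001 → (3.000,4.725)–(2.000,4.784)
cell (3,0): code 0010 → (3.000,0.672)–(3.349,1.000)
cell (3,1): code 0011 → (3.349,1.000)–(3.784,2.000)
cell (3,2): code 0011 → (3.784,2.000)–(3.710,3.000)
cell (3,3): code 0011 → (3.710,3.000)–(3.335,4.000)
cell (3,4): code 0001 → (3.335,4.000)–(3.000,4.725)
total: 14 segments, chained into 1 closed loop(s), length Σ = 12.838099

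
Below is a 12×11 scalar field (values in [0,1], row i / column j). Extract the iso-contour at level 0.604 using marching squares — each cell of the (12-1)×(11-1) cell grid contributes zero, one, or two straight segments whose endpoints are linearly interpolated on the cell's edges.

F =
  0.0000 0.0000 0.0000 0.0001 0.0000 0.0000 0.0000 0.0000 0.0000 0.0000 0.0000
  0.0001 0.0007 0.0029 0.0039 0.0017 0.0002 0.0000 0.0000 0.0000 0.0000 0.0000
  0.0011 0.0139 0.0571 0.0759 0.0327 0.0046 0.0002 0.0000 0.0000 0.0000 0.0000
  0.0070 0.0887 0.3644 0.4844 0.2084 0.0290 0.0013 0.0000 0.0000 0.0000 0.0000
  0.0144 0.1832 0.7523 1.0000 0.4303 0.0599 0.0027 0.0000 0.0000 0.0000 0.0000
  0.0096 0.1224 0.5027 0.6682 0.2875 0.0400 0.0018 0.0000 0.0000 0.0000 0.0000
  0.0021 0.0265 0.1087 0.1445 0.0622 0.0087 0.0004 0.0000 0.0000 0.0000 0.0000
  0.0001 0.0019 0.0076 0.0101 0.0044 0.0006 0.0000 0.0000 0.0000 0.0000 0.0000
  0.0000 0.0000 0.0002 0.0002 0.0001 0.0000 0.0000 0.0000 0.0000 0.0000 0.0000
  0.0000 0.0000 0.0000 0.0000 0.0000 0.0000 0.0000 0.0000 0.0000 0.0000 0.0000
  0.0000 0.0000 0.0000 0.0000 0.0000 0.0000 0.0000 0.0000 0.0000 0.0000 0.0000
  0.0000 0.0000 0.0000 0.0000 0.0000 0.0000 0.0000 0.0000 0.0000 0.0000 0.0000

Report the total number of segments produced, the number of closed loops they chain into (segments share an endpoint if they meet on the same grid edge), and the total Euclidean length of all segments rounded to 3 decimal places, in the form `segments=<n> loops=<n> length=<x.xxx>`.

segments=8 loops=1 length=5.699

cell (3,1): code 0100 → (3.618,2.000)–(4.000,1.739)
cell (3,2): code 1100 → (3.232,3.000)–(3.618,2.000)
cell (3,3): code 1000 → (4.000,3.695)–(3.232,3.000)
cell (4,1): code 0010 → (4.000,1.739)–(4.594,2.000)
cell (4,2): code 0111 → (4.594,2.000)–(5.000,2.612)
cell (4,3): code 1001 → (5.000,3.169)–(4.000,3.695)
cell (5,2): code 0010 → (5.000,2.612)–(5.123,3.000)
cell (5,3): code 0001 → (5.123,3.000)–(5.000,3.169)
total: 8 segments, chained into 1 closed loop(s), length Σ = 5.698995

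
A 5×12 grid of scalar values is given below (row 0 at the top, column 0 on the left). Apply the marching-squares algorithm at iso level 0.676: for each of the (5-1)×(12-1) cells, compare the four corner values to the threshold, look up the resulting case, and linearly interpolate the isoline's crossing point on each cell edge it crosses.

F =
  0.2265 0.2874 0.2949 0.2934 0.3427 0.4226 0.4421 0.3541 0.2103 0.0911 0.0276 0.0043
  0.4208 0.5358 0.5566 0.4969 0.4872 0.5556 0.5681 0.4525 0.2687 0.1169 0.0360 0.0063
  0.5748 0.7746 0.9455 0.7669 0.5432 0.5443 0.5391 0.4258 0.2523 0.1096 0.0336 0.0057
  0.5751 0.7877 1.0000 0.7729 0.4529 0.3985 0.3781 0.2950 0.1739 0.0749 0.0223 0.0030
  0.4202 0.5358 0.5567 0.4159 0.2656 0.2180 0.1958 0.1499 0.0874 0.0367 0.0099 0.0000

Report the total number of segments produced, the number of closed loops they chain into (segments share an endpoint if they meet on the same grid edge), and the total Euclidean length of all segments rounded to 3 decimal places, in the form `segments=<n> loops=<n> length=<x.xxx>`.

segments=10 loops=1 length=8.512

cell (1,0): code 0100 → (1.587,1.000)–(2.000,0.507)
cell (1,1): code 1100 → (1.307,2.000)–(1.587,1.000)
cell (1,2): code 1100 → (1.663,3.000)–(1.307,2.000)
cell (1,3): code 1000 → (2.000,3.406)–(1.663,3.000)
cell (2,0): code 0110 → (2.000,0.507)–(3.000,0.475)
cell (2,3): code 1001 → (3.000,3.303)–(2.000,3.406)
cell (3,0): code 0010 → (3.000,0.475)–(3.443,1.000)
cell (3,1): code 0011 → (3.443,1.000)–(3.731,2.000)
cell (3,2): code 0011 → (3.731,2.000)–(3.271,3.000)
cell (3,3): code 0001 → (3.271,3.000)–(3.000,3.303)
total: 10 segments, chained into 1 closed loop(s), length Σ = 8.512223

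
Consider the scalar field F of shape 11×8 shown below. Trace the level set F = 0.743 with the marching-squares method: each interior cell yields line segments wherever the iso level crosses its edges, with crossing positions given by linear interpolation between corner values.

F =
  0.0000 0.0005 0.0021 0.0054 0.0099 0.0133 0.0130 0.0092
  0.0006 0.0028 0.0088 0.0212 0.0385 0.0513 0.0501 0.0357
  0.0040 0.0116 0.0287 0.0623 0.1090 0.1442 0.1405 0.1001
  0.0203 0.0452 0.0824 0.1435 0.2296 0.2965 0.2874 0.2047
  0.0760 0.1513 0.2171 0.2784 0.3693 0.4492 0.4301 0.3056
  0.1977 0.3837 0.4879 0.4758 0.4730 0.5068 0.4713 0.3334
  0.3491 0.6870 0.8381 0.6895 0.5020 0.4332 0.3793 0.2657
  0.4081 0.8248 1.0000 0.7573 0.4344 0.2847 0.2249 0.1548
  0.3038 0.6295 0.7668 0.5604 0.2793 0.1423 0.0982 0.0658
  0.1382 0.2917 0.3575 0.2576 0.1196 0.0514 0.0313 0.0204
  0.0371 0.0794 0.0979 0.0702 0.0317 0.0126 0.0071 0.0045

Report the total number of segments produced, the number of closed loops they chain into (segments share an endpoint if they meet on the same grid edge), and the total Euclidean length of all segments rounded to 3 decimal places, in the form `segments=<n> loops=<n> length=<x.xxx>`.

cell (5,1): code 0100 → (5.728,2.000)–(6.000,1.371)
cell (5,2): code 1000 → (6.000,2.640)–(5.728,2.000)
cell (6,0): code 0100 → (6.406,1.000)–(7.000,0.804)
cell (6,1): code 1110 → (6.000,1.371)–(6.406,1.000)
cell (6,2): code 1101 → (6.789,3.000)–(6.000,2.640)
cell (6,3): code 1000 → (7.000,3.044)–(6.789,3.000)
cell (7,0): code 0010 → (7.000,0.804)–(7.419,1.000)
cell (7,1): code 0111 → (7.419,1.000)–(8.000,1.827)
cell (7,2): code 1011 → (8.000,2.115)–(7.073,3.000)
cell (7,3): code 0001 → (7.073,3.000)–(7.000,3.044)
cell (8,1): code 0010 → (8.000,1.827)–(8.058,2.000)
cell (8,2): code 0001 → (8.058,2.000)–(8.000,2.115)
total: 12 segments, chained into 1 closed loop(s), length Σ = 6.790542

segments=12 loops=1 length=6.791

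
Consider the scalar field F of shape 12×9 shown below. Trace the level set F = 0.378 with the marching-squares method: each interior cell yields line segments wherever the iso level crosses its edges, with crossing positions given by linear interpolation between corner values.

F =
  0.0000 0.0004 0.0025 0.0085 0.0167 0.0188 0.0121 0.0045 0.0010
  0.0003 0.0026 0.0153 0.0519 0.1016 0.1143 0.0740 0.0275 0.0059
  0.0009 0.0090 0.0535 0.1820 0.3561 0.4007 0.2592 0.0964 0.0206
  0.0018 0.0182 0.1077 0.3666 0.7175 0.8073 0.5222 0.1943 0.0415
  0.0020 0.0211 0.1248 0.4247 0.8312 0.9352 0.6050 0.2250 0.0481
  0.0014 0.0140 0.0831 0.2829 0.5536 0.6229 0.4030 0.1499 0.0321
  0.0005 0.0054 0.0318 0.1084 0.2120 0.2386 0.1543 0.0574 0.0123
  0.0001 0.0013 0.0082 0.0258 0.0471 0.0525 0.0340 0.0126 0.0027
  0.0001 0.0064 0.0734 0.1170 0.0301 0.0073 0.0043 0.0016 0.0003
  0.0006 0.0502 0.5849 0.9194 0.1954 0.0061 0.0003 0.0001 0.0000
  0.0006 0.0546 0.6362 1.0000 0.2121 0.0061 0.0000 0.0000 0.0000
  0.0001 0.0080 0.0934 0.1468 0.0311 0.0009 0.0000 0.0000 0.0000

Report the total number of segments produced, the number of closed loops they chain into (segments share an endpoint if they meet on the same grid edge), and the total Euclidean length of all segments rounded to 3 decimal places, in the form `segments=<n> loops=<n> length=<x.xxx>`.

segments=24 loops=2 length=18.936

cell (1,4): code 0100 → (1.921,5.000)–(2.000,4.491)
cell (1,5): code 1000 → (2.000,5.160)–(1.921,5.000)
cell (2,3): code 0100 → (2.061,4.000)–(3.000,3.032)
cell (2,4): code 1110 → (2.000,4.491)–(2.061,4.000)
cell (2,5): code 1101 → (2.452,6.000)–(2.000,5.160)
cell (2,6): code 1000 → (3.000,6.440)–(2.452,6.000)
cell (3,2): code 0100 → (3.196,3.000)–(4.000,2.844)
cell (3,3): code 1110 → (3.000,3.032)–(3.196,3.000)
cell (3,6): code 1001 → (4.000,6.597)–(3.000,6.440)
cell (4,2): code 0010 → (4.000,2.844)–(4.329,3.000)
cell (4,3): code 0111 → (4.329,3.000)–(5.000,3.351)
cell (4,6): code 1001 → (5.000,6.099)–(4.000,6.597)
cell (5,3): code 0010 → (5.000,3.351)–(5.514,4.000)
cell (5,4): code 0011 → (5.514,4.000)–(5.637,5.000)
cell (5,5): code 0011 → (5.637,5.000)–(5.101,6.000)
cell (5,6): code 0001 → (5.101,6.000)–(5.000,6.099)
cell (8,1): code 0100 → (8.596,2.000)–(9.000,1.613)
cell (8,2): code 1100 → (8.325,3.000)–(8.596,2.000)
cell (8,3): code 1000 → (9.000,3.748)–(8.325,3.000)
cell (9,1): code 0110 → (9.000,1.613)–(10.000,1.556)
cell (9,3): code 1001 → (10.000,3.789)–(9.000,3.748)
cell (10,1): code 0010 → (10.000,1.556)–(10.476,2.000)
cell (10,2): code 0011 → (10.476,2.000)–(10.729,3.000)
cell (10,3): code 0001 → (10.729,3.000)–(10.000,3.789)
total: 24 segments, chained into 2 closed loop(s), length Σ = 18.935594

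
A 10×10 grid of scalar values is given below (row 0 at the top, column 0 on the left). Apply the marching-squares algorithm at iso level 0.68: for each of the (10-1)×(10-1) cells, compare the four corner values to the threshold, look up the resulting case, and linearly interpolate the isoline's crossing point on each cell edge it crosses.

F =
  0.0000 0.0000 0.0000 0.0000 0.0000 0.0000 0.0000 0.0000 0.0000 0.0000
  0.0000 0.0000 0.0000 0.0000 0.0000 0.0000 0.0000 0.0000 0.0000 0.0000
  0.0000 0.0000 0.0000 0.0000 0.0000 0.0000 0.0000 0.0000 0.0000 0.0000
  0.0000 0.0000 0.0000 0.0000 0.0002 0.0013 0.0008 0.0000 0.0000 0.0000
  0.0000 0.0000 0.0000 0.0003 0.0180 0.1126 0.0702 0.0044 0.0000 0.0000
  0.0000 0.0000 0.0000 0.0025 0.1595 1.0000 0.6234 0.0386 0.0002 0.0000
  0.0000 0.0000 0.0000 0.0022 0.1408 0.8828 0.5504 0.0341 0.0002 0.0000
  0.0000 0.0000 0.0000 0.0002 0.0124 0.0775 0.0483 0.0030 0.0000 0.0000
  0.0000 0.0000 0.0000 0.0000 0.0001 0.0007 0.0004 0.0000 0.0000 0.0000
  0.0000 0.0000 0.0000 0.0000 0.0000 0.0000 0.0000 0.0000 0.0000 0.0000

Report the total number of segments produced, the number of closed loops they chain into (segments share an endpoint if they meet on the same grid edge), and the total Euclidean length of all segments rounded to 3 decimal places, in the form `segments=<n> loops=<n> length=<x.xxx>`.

segments=6 loops=1 length=4.513

cell (4,4): code 0100 → (4.639,5.000)–(5.000,4.619)
cell (4,5): code 1000 → (5.000,5.850)–(4.639,5.000)
cell (5,4): code 0110 → (5.000,4.619)–(6.000,4.727)
cell (5,5): code 1001 → (6.000,5.610)–(5.000,5.850)
cell (6,4): code 0010 → (6.000,4.727)–(6.252,5.000)
cell (6,5): code 0001 → (6.252,5.000)–(6.000,5.610)
total: 6 segments, chained into 1 closed loop(s), length Σ = 4.513192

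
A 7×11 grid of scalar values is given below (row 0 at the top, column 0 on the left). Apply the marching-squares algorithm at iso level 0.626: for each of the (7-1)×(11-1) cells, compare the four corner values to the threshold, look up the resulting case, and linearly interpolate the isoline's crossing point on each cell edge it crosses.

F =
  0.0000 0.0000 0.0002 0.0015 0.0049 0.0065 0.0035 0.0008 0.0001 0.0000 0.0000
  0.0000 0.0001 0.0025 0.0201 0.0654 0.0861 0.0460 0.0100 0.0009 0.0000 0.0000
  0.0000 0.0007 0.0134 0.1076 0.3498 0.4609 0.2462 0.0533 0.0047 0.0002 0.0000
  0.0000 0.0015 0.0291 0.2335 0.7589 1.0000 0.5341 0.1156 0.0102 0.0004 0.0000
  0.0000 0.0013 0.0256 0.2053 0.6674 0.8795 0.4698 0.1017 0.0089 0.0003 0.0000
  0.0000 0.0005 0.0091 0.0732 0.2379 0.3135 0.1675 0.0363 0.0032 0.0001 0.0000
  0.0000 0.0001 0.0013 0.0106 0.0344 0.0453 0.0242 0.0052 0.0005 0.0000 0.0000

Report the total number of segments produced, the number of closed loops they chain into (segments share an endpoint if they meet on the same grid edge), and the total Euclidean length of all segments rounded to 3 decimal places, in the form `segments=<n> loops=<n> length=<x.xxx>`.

segments=8 loops=1 length=6.524

cell (2,3): code 0100 → (2.675,4.000)–(3.000,3.747)
cell (2,4): code 1100 → (2.306,5.000)–(2.675,4.000)
cell (2,5): code 1000 → (3.000,5.803)–(2.306,5.000)
cell (3,3): code 0110 → (3.000,3.747)–(4.000,3.910)
cell (3,5): code 1001 → (4.000,5.619)–(3.000,5.803)
cell (4,3): code 0010 → (4.000,3.910)–(4.096,4.000)
cell (4,4): code 0011 → (4.096,4.000)–(4.448,5.000)
cell (4,5): code 0001 → (4.448,5.000)–(4.000,5.619)
total: 8 segments, chained into 1 closed loop(s), length Σ = 6.524028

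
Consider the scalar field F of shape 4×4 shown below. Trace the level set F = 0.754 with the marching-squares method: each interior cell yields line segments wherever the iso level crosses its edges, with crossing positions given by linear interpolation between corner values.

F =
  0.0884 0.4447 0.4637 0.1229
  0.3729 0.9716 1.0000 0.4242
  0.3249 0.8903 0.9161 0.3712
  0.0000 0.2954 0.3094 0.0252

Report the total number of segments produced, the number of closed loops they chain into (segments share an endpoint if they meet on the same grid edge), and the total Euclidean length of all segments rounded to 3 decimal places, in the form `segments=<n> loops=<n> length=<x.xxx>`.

segments=8 loops=1 length=5.927

cell (0,0): code 0100 → (0.587,1.000)–(1.000,0.637)
cell (0,1): code 1100 → (0.541,2.000)–(0.587,1.000)
cell (0,2): code 1000 → (1.000,2.427)–(0.541,2.000)
cell (1,0): code 0110 → (1.000,0.637)–(2.000,0.759)
cell (1,2): code 1001 → (2.000,2.297)–(1.000,2.427)
cell (2,0): code 0010 → (2.000,0.759)–(2.229,1.000)
cell (2,1): code 0011 → (2.229,1.000)–(2.267,2.000)
cell (2,2): code 0001 → (2.267,2.000)–(2.000,2.297)
total: 8 segments, chained into 1 closed loop(s), length Σ = 5.927025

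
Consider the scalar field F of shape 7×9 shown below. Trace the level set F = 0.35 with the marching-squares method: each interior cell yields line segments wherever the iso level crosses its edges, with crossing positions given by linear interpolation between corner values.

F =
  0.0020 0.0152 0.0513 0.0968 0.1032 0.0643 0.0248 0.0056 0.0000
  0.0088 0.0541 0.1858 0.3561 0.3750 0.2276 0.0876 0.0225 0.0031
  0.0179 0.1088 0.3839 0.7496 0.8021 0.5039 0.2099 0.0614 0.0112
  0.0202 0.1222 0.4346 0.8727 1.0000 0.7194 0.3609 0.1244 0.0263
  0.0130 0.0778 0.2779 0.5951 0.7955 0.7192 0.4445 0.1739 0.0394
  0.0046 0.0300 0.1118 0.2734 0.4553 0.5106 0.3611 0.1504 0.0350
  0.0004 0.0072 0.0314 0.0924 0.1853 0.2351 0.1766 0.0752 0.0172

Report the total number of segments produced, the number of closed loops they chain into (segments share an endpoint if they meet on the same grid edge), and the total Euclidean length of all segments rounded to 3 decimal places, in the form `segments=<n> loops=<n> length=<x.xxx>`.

segments=20 loops=1 length=14.264

cell (0,2): code 0100 → (0.976,3.000)–(1.000,2.964)
cell (0,3): code 1100 → (0.908,4.000)–(0.976,3.000)
cell (0,4): code 1000 → (1.000,4.170)–(0.908,4.000)
cell (1,1): code 0100 → (1.829,2.000)–(2.000,1.877)
cell (1,2): code 1110 → (1.000,2.964)–(1.829,2.000)
cell (1,4): code 1101 → (1.443,5.000)–(1.000,4.170)
cell (1,5): code 1000 → (2.000,5.523)–(1.443,5.000)
cell (2,1): code 0110 → (2.000,1.877)–(3.000,1.729)
cell (2,5): code 1101 → (2.928,6.000)–(2.000,5.523)
cell (2,6): code 1000 → (3.000,6.046)–(2.928,6.000)
cell (3,1): code 0010 → (3.000,1.729)–(3.540,2.000)
cell (3,2): code 0111 → (3.540,2.000)–(4.000,2.227)
cell (3,6): code 1001 → (4.000,6.349)–(3.000,6.046)
cell (4,2): code 0010 → (4.000,2.227)–(4.762,3.000)
cell (4,3): code 0111 → (4.762,3.000)–(5.000,3.421)
cell (4,6): code 1001 → (5.000,6.053)–(4.000,6.349)
cell (5,3): code 0010 → (5.000,3.421)–(5.390,4.000)
cell (5,4): code 0011 → (5.390,4.000)–(5.583,5.000)
cell (5,5): code 0011 → (5.583,5.000)–(5.060,6.000)
cell (5,6): code 0001 → (5.060,6.000)–(5.000,6.053)
total: 20 segments, chained into 1 closed loop(s), length Σ = 14.264462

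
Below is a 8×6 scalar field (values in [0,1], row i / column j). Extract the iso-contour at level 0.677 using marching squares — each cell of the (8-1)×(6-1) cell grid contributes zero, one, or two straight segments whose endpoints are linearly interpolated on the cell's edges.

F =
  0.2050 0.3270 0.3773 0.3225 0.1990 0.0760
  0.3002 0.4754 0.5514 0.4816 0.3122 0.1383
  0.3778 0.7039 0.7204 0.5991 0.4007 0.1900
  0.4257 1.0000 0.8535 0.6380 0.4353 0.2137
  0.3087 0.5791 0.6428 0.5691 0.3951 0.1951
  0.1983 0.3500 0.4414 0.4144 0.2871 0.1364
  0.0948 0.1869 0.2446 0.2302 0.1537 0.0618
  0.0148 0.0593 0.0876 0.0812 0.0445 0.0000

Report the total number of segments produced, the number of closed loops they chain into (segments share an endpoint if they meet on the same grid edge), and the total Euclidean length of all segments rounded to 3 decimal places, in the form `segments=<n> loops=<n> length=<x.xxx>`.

segments=8 loops=1 length=6.930

cell (1,0): code 0100 → (1.882,1.000)–(2.000,0.918)
cell (1,1): code 1100 → (1.743,2.000)–(1.882,1.000)
cell (1,2): code 1000 → (2.000,2.358)–(1.743,2.000)
cell (2,0): code 0110 → (2.000,0.918)–(3.000,0.438)
cell (2,2): code 1001 → (3.000,2.819)–(2.000,2.358)
cell (3,0): code 0010 → (3.000,0.438)–(3.767,1.000)
cell (3,1): code 0011 → (3.767,1.000)–(3.838,2.000)
cell (3,2): code 0001 → (3.838,2.000)–(3.000,2.819)
total: 8 segments, chained into 1 closed loop(s), length Σ = 6.929681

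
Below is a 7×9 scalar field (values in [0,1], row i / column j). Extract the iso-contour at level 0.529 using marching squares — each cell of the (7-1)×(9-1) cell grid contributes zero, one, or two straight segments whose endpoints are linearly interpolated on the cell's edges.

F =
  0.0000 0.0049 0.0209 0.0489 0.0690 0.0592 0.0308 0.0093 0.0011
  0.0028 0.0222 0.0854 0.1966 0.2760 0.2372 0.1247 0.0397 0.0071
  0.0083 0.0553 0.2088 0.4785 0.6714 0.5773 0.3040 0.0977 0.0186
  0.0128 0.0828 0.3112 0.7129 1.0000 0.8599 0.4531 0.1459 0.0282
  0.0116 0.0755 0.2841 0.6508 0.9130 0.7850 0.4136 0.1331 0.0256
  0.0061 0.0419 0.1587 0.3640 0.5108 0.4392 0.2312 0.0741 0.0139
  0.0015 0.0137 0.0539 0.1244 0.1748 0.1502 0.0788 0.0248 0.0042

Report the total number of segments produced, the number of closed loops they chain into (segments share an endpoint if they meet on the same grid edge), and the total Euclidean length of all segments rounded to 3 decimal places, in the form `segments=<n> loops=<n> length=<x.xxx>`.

segments=12 loops=1 length=10.225

cell (1,3): code 0100 → (1.640,4.000)–(2.000,3.262)
cell (1,4): code 1100 → (1.858,5.000)–(1.640,4.000)
cell (1,5): code 1000 → (2.000,5.177)–(1.858,5.000)
cell (2,2): code 0100 → (2.215,3.000)–(3.000,2.542)
cell (2,3): code 1110 → (2.000,3.262)–(2.215,3.000)
cell (2,5): code 1001 → (3.000,5.813)–(2.000,5.177)
cell (3,2): code 0110 → (3.000,2.542)–(4.000,2.668)
cell (3,5): code 1001 → (4.000,5.689)–(3.000,5.813)
cell (4,2): code 0010 → (4.000,2.668)–(4.425,3.000)
cell (4,3): code 0011 → (4.425,3.000)–(4.955,4.000)
cell (4,4): code 0011 → (4.955,4.000)–(4.740,5.000)
cell (4,5): code 0001 → (4.740,5.000)–(4.000,5.689)
total: 12 segments, chained into 1 closed loop(s), length Σ = 10.225235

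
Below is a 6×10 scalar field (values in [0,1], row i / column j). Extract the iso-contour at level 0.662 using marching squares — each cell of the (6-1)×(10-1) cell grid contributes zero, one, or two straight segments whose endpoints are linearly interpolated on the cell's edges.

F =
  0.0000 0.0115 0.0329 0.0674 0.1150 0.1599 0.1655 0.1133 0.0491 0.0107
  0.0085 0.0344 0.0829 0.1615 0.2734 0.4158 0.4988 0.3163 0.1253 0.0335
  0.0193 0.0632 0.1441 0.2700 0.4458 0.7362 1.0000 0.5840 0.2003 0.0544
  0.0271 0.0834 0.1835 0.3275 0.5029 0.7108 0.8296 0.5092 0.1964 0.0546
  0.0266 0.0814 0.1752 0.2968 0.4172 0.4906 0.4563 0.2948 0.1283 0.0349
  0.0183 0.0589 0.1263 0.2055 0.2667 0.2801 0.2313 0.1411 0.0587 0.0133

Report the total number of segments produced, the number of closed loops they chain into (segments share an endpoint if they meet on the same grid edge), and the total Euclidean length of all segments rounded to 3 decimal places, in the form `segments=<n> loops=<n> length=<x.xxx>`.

segments=8 loops=1 length=6.573

cell (1,4): code 0100 → (1.768,5.000)–(2.000,4.744)
cell (1,5): code 1100 → (1.326,6.000)–(1.768,5.000)
cell (1,6): code 1000 → (2.000,6.812)–(1.326,6.000)
cell (2,4): code 0110 → (2.000,4.744)–(3.000,4.765)
cell (2,6): code 1001 → (3.000,6.523)–(2.000,6.812)
cell (3,4): code 0010 → (3.000,4.765)–(3.222,5.000)
cell (3,5): code 0011 → (3.222,5.000)–(3.449,6.000)
cell (3,6): code 0001 → (3.449,6.000)–(3.000,6.523)
total: 8 segments, chained into 1 closed loop(s), length Σ = 6.573340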